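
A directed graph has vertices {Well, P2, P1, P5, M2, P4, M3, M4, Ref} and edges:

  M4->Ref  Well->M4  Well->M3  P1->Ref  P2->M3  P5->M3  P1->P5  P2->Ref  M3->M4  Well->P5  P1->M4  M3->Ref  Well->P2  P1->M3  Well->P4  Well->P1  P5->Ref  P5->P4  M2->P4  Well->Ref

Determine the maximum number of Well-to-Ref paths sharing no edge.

6

Assign every edge capacity 1; by Menger, the answer equals the max flow.
Path Well→Ref (+1); total 1.
Path Well→P2→Ref (+1); total 2.
Path Well→P1→Ref (+1); total 3.
Path Well→P5→Ref (+1); total 4.
Path Well→M3→Ref (+1); total 5.
Path Well→M4→Ref (+1); total 6.
No residual Well→Ref path; max flow = 6.
Certifying cut of size 6: {Well→M3, Well→M4, Well→P1, Well→P2, Well→P5, Well→Ref}.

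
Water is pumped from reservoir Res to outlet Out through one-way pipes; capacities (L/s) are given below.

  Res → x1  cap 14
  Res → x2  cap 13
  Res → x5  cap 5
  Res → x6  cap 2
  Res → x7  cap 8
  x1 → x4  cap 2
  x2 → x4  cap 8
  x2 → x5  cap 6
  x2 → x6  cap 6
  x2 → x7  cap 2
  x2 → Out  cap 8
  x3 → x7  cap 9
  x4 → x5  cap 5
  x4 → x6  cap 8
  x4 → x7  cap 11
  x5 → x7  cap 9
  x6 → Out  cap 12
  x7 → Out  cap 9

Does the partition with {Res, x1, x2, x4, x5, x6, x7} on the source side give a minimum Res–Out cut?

No — its capacity is 29, but the minimum cut has capacity 26.

Given cut capacity: 8 + 12 + 9 = 29.
Augment Res→x2→Out: bottleneck 8, flow now 8.
Augment Res→x6→Out: bottleneck 2, flow now 10.
Augment Res→x7→Out: bottleneck 8, flow now 18.
Augment Res→x2→x6→Out: bottleneck 5, flow now 23.
Augment Res→x5→x7→Out: bottleneck 1, flow now 24.
Augment Res→x1→x4→x6→Out: bottleneck 2, flow now 26.
No augmenting path remains; maximum flow = 26.
In the residual graph, reachable from Res: {Res, x1, x5, x7}.
Min-cut edges: Res→x2 (13), Res→x6 (2), x1→x4 (2), x7→Out (9); capacity 13 + 2 + 2 + 9 = 26.
Cut capacity 29 exceeds the max flow 26, so it is not minimum.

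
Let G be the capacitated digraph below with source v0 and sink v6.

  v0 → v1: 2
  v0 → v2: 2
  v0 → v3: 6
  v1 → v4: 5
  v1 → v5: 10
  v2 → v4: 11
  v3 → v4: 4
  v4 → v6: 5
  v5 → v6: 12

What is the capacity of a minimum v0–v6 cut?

7

Augment v0→v1→v4→v6: bottleneck 2, flow now 2.
Augment v0→v2→v4→v6: bottleneck 2, flow now 4.
Augment v0→v3→v4→v6: bottleneck 1, flow now 5.
Augment v0→v3→v4→v1→v5→v6: bottleneck 2, flow now 7. (uses reverse residual edge)
No augmenting path remains; maximum flow = 7.
By max-flow min-cut, the minimum cut capacity equals the max flow.
In the residual graph, reachable from v0: {v0, v2, v3, v4}.
Min-cut edges: v0→v1 (2), v4→v6 (5); capacity 2 + 5 = 7.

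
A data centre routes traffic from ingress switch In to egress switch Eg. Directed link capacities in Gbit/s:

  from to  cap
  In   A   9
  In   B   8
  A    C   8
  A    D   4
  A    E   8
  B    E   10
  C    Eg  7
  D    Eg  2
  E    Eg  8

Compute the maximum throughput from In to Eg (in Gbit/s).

17

Augment In→A→C→Eg: bottleneck 7, flow now 7.
Augment In→A→D→Eg: bottleneck 2, flow now 9.
Augment In→B→E→Eg: bottleneck 8, flow now 17.
No augmenting path remains; maximum flow = 17.
In the residual graph, reachable from In: {In}.
Min-cut edges: In→A (9), In→B (8); capacity 9 + 8 = 17.
This cut is saturated, so no flow can exceed 17.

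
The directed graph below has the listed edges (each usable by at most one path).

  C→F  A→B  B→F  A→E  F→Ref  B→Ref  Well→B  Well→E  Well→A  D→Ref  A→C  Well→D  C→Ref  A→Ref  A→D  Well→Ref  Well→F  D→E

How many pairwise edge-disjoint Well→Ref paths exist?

Assign every edge capacity 1; by Menger, the answer equals the max flow.
Path Well→Ref (+1); total 1.
Path Well→A→Ref (+1); total 2.
Path Well→B→Ref (+1); total 3.
Path Well→D→Ref (+1); total 4.
Path Well→F→Ref (+1); total 5.
No residual Well→Ref path; max flow = 5.
Certifying cut of size 5: {Well→A, Well→B, Well→D, Well→F, Well→Ref}.

5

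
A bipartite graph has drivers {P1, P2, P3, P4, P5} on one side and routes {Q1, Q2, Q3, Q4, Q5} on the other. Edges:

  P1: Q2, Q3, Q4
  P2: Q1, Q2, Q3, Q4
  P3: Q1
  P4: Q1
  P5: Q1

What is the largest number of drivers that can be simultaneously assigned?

3

Unit-capacity flow: source→left, listed edges, right→sink; max matching = max flow.
Augmenting path P1→Q2 (+1); matched 1.
Augmenting path P2→Q1 (+1); matched 2.
Augmenting path P3→Q1→P2→Q3 (+1); matched 3.
No augmenting path remains; maximum matching = 3.
König certificate: {P1, P2, Q1} is a vertex cover of size 3 (every listed pair touches it), so no matching can be larger.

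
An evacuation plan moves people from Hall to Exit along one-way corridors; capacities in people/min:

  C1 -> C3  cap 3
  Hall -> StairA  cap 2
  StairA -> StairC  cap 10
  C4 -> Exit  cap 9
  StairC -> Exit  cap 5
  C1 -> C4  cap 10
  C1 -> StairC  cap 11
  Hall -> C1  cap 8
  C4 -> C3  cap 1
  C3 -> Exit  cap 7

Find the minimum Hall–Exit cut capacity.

10

Augment Hall→StairA→StairC→Exit: bottleneck 2, flow now 2.
Augment Hall→C1→C3→Exit: bottleneck 3, flow now 5.
Augment Hall→C1→StairC→Exit: bottleneck 3, flow now 8.
Augment Hall→C1→C4→Exit: bottleneck 2, flow now 10.
No augmenting path remains; maximum flow = 10.
By max-flow min-cut, the minimum cut capacity equals the max flow.
In the residual graph, reachable from Hall: {Hall}.
Min-cut edges: Hall→StairA (2), Hall→C1 (8); capacity 2 + 8 = 10.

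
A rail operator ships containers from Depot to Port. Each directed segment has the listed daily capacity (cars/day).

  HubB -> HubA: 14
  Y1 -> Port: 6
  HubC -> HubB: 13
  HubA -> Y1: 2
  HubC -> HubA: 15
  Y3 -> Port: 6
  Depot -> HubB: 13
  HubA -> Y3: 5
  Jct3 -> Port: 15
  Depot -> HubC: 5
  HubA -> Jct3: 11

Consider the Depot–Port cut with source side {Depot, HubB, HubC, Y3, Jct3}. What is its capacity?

Edges leaving {Depot, HubB, HubC, Y3, Jct3}: HubB→HubA (14), HubC→HubA (15), Y3→Port (6), Jct3→Port (15).
Cut capacity = 14 + 15 + 6 + 15 = 50.

50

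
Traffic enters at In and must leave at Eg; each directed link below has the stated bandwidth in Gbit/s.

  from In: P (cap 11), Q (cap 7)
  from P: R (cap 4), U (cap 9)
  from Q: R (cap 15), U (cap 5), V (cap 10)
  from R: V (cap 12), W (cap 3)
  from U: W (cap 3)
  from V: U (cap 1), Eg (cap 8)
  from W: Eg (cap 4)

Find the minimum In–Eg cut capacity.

12

Augment In→Q→V→Eg: bottleneck 7, flow now 7.
Augment In→P→R→V→Eg: bottleneck 1, flow now 8.
Augment In→P→R→W→Eg: bottleneck 3, flow now 11.
Augment In→P→U→W→Eg: bottleneck 1, flow now 12.
No augmenting path remains; maximum flow = 12.
By max-flow min-cut, the minimum cut capacity equals the max flow.
In the residual graph, reachable from In: {In, P, Q, R, U, V, W}.
Min-cut edges: V→Eg (8), W→Eg (4); capacity 8 + 4 = 12.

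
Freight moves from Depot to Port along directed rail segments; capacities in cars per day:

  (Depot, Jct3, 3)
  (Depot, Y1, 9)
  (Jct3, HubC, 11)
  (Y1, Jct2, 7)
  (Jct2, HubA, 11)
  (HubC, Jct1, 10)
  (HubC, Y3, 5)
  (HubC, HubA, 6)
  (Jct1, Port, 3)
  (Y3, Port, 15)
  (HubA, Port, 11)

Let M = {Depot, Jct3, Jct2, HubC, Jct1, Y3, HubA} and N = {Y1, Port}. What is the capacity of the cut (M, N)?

38

Edges leaving {Depot, Jct3, Jct2, HubC, Jct1, Y3, HubA}: Depot→Y1 (9), Jct1→Port (3), Y3→Port (15), HubA→Port (11).
Cut capacity = 9 + 3 + 15 + 11 = 38.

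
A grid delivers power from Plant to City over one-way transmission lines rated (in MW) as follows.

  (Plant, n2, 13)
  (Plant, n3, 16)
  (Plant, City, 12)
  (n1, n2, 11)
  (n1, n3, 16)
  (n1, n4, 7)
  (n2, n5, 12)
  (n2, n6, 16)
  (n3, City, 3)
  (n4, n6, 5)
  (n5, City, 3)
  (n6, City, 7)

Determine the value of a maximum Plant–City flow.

25

Augment Plant→City: bottleneck 12, flow now 12.
Augment Plant→n3→City: bottleneck 3, flow now 15.
Augment Plant→n2→n5→City: bottleneck 3, flow now 18.
Augment Plant→n2→n6→City: bottleneck 7, flow now 25.
No augmenting path remains; maximum flow = 25.
In the residual graph, reachable from Plant: {Plant, n2, n3, n5, n6}.
Min-cut edges: Plant→City (12), n3→City (3), n5→City (3), n6→City (7); capacity 12 + 3 + 3 + 7 = 25.
This cut is saturated, so no flow can exceed 25.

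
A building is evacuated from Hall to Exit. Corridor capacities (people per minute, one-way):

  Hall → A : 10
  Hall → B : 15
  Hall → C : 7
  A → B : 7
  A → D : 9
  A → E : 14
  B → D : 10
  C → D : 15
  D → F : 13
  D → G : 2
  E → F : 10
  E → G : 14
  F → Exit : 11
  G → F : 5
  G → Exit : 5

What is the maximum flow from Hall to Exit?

Augment Hall→A→D→F→Exit: bottleneck 9, flow now 9.
Augment Hall→A→E→F→Exit: bottleneck 1, flow now 10.
Augment Hall→B→D→F→Exit: bottleneck 1, flow now 11.
Augment Hall→B→D→G→Exit: bottleneck 2, flow now 13.
Augment Hall→B→D→A→E→G→Exit: bottleneck 3, flow now 16. (uses reverse residual edge)
No augmenting path remains; maximum flow = 16.
In the residual graph, reachable from Hall: {Hall, A, B, C, D, E, F, G}.
Min-cut edges: F→Exit (11), G→Exit (5); capacity 11 + 5 = 16.
This cut is saturated, so no flow can exceed 16.

16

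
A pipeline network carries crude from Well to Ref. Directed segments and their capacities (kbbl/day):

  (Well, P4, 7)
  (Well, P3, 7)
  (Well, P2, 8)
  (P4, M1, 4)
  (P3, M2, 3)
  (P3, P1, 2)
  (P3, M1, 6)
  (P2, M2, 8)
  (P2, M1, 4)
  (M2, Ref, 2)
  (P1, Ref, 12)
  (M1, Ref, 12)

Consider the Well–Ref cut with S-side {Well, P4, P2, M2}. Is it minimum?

Given cut capacity: 7 + 4 + 4 + 2 = 17.
Augment Well→P4→M1→Ref: bottleneck 4, flow now 4.
Augment Well→P3→M2→Ref: bottleneck 2, flow now 6.
Augment Well→P3→P1→Ref: bottleneck 2, flow now 8.
Augment Well→P3→M1→Ref: bottleneck 3, flow now 11.
Augment Well→P2→M1→Ref: bottleneck 4, flow now 15.
Augment Well→P2→M2→P3→M1→Ref: bottleneck 1, flow now 16. (uses reverse residual edge)
No augmenting path remains; maximum flow = 16.
In the residual graph, reachable from Well: {Well, P4, P3, P2, M2, M1}.
Min-cut edges: P3→P1 (2), M2→Ref (2), M1→Ref (12); capacity 2 + 2 + 12 = 16.
Cut capacity 17 exceeds the max flow 16, so it is not minimum.

No — its capacity is 17, but the minimum cut has capacity 16.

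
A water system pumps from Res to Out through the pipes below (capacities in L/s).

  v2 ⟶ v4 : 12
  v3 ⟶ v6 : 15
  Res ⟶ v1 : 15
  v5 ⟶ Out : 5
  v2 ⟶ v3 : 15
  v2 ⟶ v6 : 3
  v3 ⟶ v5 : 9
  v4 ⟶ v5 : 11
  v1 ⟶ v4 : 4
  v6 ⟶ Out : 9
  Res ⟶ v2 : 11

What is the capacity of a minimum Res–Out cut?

Augment Res→v2→v6→Out: bottleneck 3, flow now 3.
Augment Res→v1→v4→v5→Out: bottleneck 4, flow now 7.
Augment Res→v2→v3→v5→Out: bottleneck 1, flow now 8.
Augment Res→v2→v3→v6→Out: bottleneck 6, flow now 14.
No augmenting path remains; maximum flow = 14.
By max-flow min-cut, the minimum cut capacity equals the max flow.
In the residual graph, reachable from Res: {Res, v1, v2, v3, v4, v5, v6}.
Min-cut edges: v5→Out (5), v6→Out (9); capacity 5 + 9 = 14.

14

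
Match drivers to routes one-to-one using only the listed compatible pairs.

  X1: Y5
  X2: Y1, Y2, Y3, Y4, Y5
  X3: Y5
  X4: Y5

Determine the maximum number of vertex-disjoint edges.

2

Unit-capacity flow: source→left, listed edges, right→sink; max matching = max flow.
Augmenting path X1→Y5 (+1); matched 1.
Augmenting path X2→Y1 (+1); matched 2.
No augmenting path remains; maximum matching = 2.
König certificate: {X2, Y5} is a vertex cover of size 2 (every listed pair touches it), so no matching can be larger.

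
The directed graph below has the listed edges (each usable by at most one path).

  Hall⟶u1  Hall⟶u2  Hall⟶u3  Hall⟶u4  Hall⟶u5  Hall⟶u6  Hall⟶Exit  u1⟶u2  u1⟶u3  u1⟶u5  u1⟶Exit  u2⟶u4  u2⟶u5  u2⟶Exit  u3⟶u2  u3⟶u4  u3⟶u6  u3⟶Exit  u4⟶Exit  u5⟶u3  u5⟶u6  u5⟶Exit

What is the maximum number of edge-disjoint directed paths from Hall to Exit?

Assign every edge capacity 1; by Menger, the answer equals the max flow.
Path Hall→Exit (+1); total 1.
Path Hall→u1→Exit (+1); total 2.
Path Hall→u2→Exit (+1); total 3.
Path Hall→u3→Exit (+1); total 4.
Path Hall→u4→Exit (+1); total 5.
Path Hall→u5→Exit (+1); total 6.
No residual Hall→Exit path; max flow = 6.
Certifying cut of size 6: {Hall→Exit, Hall→u1, Hall→u2, Hall→u3, Hall→u4, Hall→u5}.

6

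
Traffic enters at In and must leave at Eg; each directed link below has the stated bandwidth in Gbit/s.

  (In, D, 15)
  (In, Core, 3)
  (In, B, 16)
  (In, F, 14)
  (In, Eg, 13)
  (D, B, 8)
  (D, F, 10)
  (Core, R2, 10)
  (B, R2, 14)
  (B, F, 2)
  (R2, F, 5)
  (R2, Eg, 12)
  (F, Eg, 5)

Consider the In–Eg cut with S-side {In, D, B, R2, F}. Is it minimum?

No — its capacity is 33, but the minimum cut has capacity 30.

Given cut capacity: 3 + 13 + 12 + 5 = 33.
Augment In→Eg: bottleneck 13, flow now 13.
Augment In→F→Eg: bottleneck 5, flow now 18.
Augment In→Core→R2→Eg: bottleneck 3, flow now 21.
Augment In→B→R2→Eg: bottleneck 9, flow now 30.
No augmenting path remains; maximum flow = 30.
In the residual graph, reachable from In: {In, D, Core, B, R2, F}.
Min-cut edges: In→Eg (13), R2→Eg (12), F→Eg (5); capacity 13 + 12 + 5 = 30.
Cut capacity 33 exceeds the max flow 30, so it is not minimum.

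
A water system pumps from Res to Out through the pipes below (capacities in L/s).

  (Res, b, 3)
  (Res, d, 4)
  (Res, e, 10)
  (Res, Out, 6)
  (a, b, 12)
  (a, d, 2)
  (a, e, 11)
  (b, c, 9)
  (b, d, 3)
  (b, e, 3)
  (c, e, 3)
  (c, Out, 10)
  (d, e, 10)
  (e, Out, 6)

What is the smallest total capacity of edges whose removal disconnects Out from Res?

Augment Res→Out: bottleneck 6, flow now 6.
Augment Res→e→Out: bottleneck 6, flow now 12.
Augment Res→b→c→Out: bottleneck 3, flow now 15.
No augmenting path remains; maximum flow = 15.
By max-flow min-cut, the minimum cut capacity equals the max flow.
In the residual graph, reachable from Res: {Res, d, e}.
Min-cut edges: Res→b (3), Res→Out (6), e→Out (6); capacity 3 + 6 + 6 = 15.

15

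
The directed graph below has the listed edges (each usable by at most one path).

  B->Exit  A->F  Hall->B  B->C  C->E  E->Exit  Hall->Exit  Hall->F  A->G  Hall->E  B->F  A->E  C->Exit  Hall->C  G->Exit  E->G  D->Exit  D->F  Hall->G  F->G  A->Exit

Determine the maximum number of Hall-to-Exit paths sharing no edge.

5

Assign every edge capacity 1; by Menger, the answer equals the max flow.
Path Hall→Exit (+1); total 1.
Path Hall→B→Exit (+1); total 2.
Path Hall→C→Exit (+1); total 3.
Path Hall→E→Exit (+1); total 4.
Path Hall→G→Exit (+1); total 5.
No residual Hall→Exit path; max flow = 5.
Certifying cut of size 5: {G→Exit, Hall→B, Hall→C, Hall→E, Hall→Exit}.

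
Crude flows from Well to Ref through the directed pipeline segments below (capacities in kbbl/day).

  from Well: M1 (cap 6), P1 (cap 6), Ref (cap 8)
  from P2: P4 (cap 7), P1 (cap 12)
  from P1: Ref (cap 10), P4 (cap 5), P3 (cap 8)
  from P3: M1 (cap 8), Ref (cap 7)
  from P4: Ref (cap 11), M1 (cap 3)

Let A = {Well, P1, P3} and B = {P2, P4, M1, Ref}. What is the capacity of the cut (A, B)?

Edges leaving {Well, P1, P3}: Well→M1 (6), Well→Ref (8), P1→P4 (5), P1→Ref (10), P3→M1 (8), P3→Ref (7).
Cut capacity = 6 + 8 + 5 + 10 + 8 + 7 = 44.

44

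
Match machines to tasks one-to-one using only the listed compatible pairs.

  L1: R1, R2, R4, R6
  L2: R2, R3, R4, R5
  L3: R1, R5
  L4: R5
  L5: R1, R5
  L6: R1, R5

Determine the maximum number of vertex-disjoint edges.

4

Unit-capacity flow: source→left, listed edges, right→sink; max matching = max flow.
Augmenting path L1→R1 (+1); matched 1.
Augmenting path L2→R2 (+1); matched 2.
Augmenting path L3→R5 (+1); matched 3.
Augmenting path L5→R1→L1→R4 (+1); matched 4.
No augmenting path remains; maximum matching = 4.
König certificate: {L1, L2, R1, R5} is a vertex cover of size 4 (every listed pair touches it), so no matching can be larger.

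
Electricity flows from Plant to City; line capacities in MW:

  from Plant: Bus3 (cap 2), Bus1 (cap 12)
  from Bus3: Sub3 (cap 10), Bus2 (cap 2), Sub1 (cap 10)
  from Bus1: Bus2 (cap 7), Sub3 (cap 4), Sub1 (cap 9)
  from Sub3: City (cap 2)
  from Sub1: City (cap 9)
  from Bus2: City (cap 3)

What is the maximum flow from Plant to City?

14

Augment Plant→Bus3→Sub3→City: bottleneck 2, flow now 2.
Augment Plant→Bus1→Sub1→City: bottleneck 9, flow now 11.
Augment Plant→Bus1→Bus2→City: bottleneck 3, flow now 14.
No augmenting path remains; maximum flow = 14.
In the residual graph, reachable from Plant: {Plant}.
Min-cut edges: Plant→Bus3 (2), Plant→Bus1 (12); capacity 2 + 12 = 14.
This cut is saturated, so no flow can exceed 14.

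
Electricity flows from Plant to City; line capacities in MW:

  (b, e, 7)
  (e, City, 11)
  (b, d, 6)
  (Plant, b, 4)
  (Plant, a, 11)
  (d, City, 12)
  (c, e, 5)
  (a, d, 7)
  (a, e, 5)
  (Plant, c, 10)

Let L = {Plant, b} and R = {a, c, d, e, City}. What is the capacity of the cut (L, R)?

34

Edges leaving {Plant, b}: Plant→a (11), Plant→c (10), b→d (6), b→e (7).
Cut capacity = 11 + 10 + 6 + 7 = 34.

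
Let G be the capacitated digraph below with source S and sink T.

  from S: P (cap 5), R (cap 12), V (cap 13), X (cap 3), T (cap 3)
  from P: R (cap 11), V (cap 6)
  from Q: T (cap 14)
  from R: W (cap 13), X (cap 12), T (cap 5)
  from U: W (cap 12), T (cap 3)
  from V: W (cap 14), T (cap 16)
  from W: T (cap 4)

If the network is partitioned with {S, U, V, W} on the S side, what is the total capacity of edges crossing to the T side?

46

Edges leaving {S, U, V, W}: S→P (5), S→R (12), S→X (3), S→T (3), U→T (3), V→T (16), W→T (4).
Cut capacity = 5 + 12 + 3 + 3 + 3 + 16 + 4 = 46.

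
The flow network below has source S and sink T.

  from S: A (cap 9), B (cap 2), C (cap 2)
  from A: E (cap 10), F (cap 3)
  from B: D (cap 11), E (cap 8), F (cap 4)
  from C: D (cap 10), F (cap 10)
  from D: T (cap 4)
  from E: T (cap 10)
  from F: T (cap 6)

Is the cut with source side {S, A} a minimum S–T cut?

Given cut capacity: 2 + 2 + 10 + 3 = 17.
Augment S→A→E→T: bottleneck 9, flow now 9.
Augment S→B→D→T: bottleneck 2, flow now 11.
Augment S→C→D→T: bottleneck 2, flow now 13.
No augmenting path remains; maximum flow = 13.
In the residual graph, reachable from S: {S}.
Min-cut edges: S→A (9), S→B (2), S→C (2); capacity 9 + 2 + 2 = 13.
Cut capacity 17 exceeds the max flow 13, so it is not minimum.

No — its capacity is 17, but the minimum cut has capacity 13.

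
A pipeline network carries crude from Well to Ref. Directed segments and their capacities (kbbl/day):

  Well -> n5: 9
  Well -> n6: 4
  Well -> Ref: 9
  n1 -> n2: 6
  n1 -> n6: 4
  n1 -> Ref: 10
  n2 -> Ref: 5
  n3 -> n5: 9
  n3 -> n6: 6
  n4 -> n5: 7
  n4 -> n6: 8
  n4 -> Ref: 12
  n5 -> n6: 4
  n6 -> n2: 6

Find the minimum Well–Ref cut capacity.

14

Augment Well→Ref: bottleneck 9, flow now 9.
Augment Well→n6→n2→Ref: bottleneck 4, flow now 13.
Augment Well→n5→n6→n2→Ref: bottleneck 1, flow now 14.
No augmenting path remains; maximum flow = 14.
By max-flow min-cut, the minimum cut capacity equals the max flow.
In the residual graph, reachable from Well: {Well, n2, n5, n6}.
Min-cut edges: Well→Ref (9), n2→Ref (5); capacity 9 + 5 = 14.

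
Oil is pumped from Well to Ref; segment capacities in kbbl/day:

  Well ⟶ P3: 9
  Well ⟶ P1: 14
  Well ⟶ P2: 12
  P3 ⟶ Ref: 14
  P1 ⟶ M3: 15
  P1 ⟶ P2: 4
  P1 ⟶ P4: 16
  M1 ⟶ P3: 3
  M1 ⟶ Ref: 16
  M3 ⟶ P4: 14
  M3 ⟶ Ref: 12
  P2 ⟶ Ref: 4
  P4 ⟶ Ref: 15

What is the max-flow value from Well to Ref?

Augment Well→P3→Ref: bottleneck 9, flow now 9.
Augment Well→P2→Ref: bottleneck 4, flow now 13.
Augment Well→P1→M3→Ref: bottleneck 12, flow now 25.
Augment Well→P1→P4→Ref: bottleneck 2, flow now 27.
No augmenting path remains; maximum flow = 27.
In the residual graph, reachable from Well: {Well, P2}.
Min-cut edges: Well→P3 (9), Well→P1 (14), P2→Ref (4); capacity 9 + 14 + 4 = 27.
This cut is saturated, so no flow can exceed 27.

27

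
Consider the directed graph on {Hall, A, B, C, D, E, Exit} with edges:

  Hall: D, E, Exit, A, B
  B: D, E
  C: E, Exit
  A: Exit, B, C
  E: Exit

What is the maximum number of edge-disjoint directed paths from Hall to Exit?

Assign every edge capacity 1; by Menger, the answer equals the max flow.
Path Hall→Exit (+1); total 1.
Path Hall→A→Exit (+1); total 2.
Path Hall→E→Exit (+1); total 3.
No residual Hall→Exit path; max flow = 3.
Certifying cut of size 3: {E→Exit, Hall→A, Hall→Exit}.

3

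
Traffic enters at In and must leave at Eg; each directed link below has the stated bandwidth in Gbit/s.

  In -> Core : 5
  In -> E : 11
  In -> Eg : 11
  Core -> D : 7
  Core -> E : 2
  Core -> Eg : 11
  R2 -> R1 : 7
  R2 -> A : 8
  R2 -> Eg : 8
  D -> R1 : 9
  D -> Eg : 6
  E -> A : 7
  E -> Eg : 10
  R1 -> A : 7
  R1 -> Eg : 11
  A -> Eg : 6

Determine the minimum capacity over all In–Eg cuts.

Augment In→Eg: bottleneck 11, flow now 11.
Augment In→Core→Eg: bottleneck 5, flow now 16.
Augment In→E→Eg: bottleneck 10, flow now 26.
Augment In→E→A→Eg: bottleneck 1, flow now 27.
No augmenting path remains; maximum flow = 27.
By max-flow min-cut, the minimum cut capacity equals the max flow.
In the residual graph, reachable from In: {In}.
Min-cut edges: In→Core (5), In→E (11), In→Eg (11); capacity 5 + 11 + 11 = 27.

27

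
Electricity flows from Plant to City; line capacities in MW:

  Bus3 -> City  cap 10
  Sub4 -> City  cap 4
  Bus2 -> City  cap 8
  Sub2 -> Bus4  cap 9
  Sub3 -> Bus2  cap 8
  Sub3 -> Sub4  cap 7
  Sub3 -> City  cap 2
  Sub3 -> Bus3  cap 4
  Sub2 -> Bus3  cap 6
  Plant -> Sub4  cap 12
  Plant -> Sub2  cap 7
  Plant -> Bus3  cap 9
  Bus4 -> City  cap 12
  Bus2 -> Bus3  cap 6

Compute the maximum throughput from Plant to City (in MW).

Augment Plant→Bus3→City: bottleneck 9, flow now 9.
Augment Plant→Sub4→City: bottleneck 4, flow now 13.
Augment Plant→Sub2→Bus3→City: bottleneck 1, flow now 14.
Augment Plant→Sub2→Bus4→City: bottleneck 6, flow now 20.
No augmenting path remains; maximum flow = 20.
In the residual graph, reachable from Plant: {Plant, Sub4}.
Min-cut edges: Plant→Sub2 (7), Plant→Bus3 (9), Sub4→City (4); capacity 7 + 9 + 4 = 20.
This cut is saturated, so no flow can exceed 20.

20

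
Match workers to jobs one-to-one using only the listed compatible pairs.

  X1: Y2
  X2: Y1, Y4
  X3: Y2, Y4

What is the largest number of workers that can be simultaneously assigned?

Unit-capacity flow: source→left, listed edges, right→sink; max matching = max flow.
Augmenting path X1→Y2 (+1); matched 1.
Augmenting path X2→Y1 (+1); matched 2.
Augmenting path X3→Y4 (+1); matched 3.
No augmenting path remains; maximum matching = 3.
König certificate: {X1, X2, X3} is a vertex cover of size 3 (every listed pair touches it), so no matching can be larger.

3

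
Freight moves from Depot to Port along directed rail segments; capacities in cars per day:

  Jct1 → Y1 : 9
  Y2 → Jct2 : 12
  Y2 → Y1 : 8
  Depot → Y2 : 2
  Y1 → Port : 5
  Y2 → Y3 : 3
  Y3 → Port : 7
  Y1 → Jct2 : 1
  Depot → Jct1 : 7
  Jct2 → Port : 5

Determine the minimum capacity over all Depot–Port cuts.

Augment Depot→Jct1→Y1→Port: bottleneck 5, flow now 5.
Augment Depot→Y2→Y3→Port: bottleneck 2, flow now 7.
Augment Depot→Jct1→Y1→Jct2→Port: bottleneck 1, flow now 8.
No augmenting path remains; maximum flow = 8.
By max-flow min-cut, the minimum cut capacity equals the max flow.
In the residual graph, reachable from Depot: {Depot, Jct1, Y1}.
Min-cut edges: Depot→Y2 (2), Y1→Jct2 (1), Y1→Port (5); capacity 2 + 1 + 5 = 8.

8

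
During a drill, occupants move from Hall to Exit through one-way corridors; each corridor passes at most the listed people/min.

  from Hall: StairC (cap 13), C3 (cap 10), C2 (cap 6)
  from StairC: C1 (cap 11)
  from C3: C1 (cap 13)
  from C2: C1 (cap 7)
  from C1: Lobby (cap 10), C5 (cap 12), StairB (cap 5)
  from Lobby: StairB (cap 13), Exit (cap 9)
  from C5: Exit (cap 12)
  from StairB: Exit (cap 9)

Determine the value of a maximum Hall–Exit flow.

27

Augment Hall→StairC→C1→Lobby→Exit: bottleneck 9, flow now 9.
Augment Hall→StairC→C1→C5→Exit: bottleneck 2, flow now 11.
Augment Hall→C3→C1→C5→Exit: bottleneck 10, flow now 21.
Augment Hall→C2→C1→StairB→Exit: bottleneck 5, flow now 26.
Augment Hall→C2→C1→Lobby→StairB→Exit: bottleneck 1, flow now 27.
No augmenting path remains; maximum flow = 27.
In the residual graph, reachable from Hall: {Hall, StairC}.
Min-cut edges: Hall→C3 (10), Hall→C2 (6), StairC→C1 (11); capacity 10 + 6 + 11 = 27.
This cut is saturated, so no flow can exceed 27.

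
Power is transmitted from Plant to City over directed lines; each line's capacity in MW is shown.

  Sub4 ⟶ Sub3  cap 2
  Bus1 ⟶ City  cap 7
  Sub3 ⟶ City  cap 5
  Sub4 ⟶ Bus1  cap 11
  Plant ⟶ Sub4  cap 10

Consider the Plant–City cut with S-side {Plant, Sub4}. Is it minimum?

No — its capacity is 13, but the minimum cut has capacity 9.

Given cut capacity: 11 + 2 = 13.
Augment Plant→Sub4→Bus1→City: bottleneck 7, flow now 7.
Augment Plant→Sub4→Sub3→City: bottleneck 2, flow now 9.
No augmenting path remains; maximum flow = 9.
In the residual graph, reachable from Plant: {Plant, Sub4, Bus1}.
Min-cut edges: Sub4→Sub3 (2), Bus1→City (7); capacity 2 + 7 = 9.
Cut capacity 13 exceeds the max flow 9, so it is not minimum.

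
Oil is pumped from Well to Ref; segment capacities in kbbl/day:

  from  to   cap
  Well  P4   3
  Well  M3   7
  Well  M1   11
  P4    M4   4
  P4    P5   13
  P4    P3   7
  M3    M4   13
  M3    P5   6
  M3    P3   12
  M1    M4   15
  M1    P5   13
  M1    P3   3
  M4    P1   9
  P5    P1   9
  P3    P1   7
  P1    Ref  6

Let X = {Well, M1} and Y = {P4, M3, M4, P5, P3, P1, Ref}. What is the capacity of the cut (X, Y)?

Edges leaving {Well, M1}: Well→P4 (3), Well→M3 (7), M1→M4 (15), M1→P5 (13), M1→P3 (3).
Cut capacity = 3 + 7 + 15 + 13 + 3 = 41.

41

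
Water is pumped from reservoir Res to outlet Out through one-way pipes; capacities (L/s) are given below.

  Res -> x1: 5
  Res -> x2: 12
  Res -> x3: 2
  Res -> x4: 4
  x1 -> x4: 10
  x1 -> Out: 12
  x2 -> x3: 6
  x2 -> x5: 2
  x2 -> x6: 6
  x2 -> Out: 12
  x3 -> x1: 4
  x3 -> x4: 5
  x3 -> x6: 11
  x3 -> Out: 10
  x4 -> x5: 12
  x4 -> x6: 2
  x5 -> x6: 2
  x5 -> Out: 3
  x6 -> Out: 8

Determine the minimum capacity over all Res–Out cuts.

Augment Res→x1→Out: bottleneck 5, flow now 5.
Augment Res→x2→Out: bottleneck 12, flow now 17.
Augment Res→x3→Out: bottleneck 2, flow now 19.
Augment Res→x4→x5→Out: bottleneck 3, flow now 22.
Augment Res→x4→x6→Out: bottleneck 1, flow now 23.
No augmenting path remains; maximum flow = 23.
By max-flow min-cut, the minimum cut capacity equals the max flow.
In the residual graph, reachable from Res: {Res}.
Min-cut edges: Res→x1 (5), Res→x2 (12), Res→x3 (2), Res→x4 (4); capacity 5 + 12 + 2 + 4 = 23.

23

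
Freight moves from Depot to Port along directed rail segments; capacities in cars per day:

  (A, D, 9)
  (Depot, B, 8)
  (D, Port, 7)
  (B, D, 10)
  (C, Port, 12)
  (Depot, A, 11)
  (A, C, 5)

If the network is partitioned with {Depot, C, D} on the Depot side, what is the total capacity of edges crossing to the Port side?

Edges leaving {Depot, C, D}: Depot→A (11), Depot→B (8), C→Port (12), D→Port (7).
Cut capacity = 11 + 8 + 12 + 7 = 38.

38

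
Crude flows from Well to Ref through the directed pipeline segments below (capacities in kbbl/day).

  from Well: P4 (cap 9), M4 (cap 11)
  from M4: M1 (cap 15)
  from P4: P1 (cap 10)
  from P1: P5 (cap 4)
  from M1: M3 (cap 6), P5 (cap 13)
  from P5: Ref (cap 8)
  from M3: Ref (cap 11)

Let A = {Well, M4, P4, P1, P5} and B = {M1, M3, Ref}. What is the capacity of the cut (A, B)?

Edges leaving {Well, M4, P4, P1, P5}: M4→M1 (15), P5→Ref (8).
Cut capacity = 15 + 8 = 23.

23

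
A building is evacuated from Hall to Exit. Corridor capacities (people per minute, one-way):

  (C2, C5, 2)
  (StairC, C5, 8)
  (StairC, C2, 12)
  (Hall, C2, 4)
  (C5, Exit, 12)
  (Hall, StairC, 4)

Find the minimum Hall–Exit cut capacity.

6

Augment Hall→C2→C5→Exit: bottleneck 2, flow now 2.
Augment Hall→StairC→C5→Exit: bottleneck 4, flow now 6.
No augmenting path remains; maximum flow = 6.
By max-flow min-cut, the minimum cut capacity equals the max flow.
In the residual graph, reachable from Hall: {Hall, C2}.
Min-cut edges: Hall→StairC (4), C2→C5 (2); capacity 4 + 2 = 6.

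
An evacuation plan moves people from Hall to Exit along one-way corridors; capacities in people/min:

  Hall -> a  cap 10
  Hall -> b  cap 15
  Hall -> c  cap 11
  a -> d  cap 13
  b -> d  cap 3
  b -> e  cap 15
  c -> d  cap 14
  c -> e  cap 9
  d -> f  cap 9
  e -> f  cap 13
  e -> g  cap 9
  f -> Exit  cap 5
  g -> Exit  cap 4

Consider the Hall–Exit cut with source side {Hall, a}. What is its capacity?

Edges leaving {Hall, a}: Hall→b (15), Hall→c (11), a→d (13).
Cut capacity = 15 + 11 + 13 = 39.

39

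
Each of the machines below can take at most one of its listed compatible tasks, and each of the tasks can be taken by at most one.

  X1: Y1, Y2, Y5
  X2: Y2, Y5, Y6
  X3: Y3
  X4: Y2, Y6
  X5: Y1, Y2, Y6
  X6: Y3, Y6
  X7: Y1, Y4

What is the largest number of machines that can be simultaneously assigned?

6

Unit-capacity flow: source→left, listed edges, right→sink; max matching = max flow.
Augmenting path X1→Y1 (+1); matched 1.
Augmenting path X2→Y2 (+1); matched 2.
Augmenting path X3→Y3 (+1); matched 3.
Augmenting path X4→Y6 (+1); matched 4.
Augmenting path X7→Y4 (+1); matched 5.
Augmenting path X5→Y1→X1→Y5 (+1); matched 6.
No augmenting path remains; maximum matching = 6.
König certificate: {X7, Y1, Y2, Y3, Y5, Y6} is a vertex cover of size 6 (every listed pair touches it), so no matching can be larger.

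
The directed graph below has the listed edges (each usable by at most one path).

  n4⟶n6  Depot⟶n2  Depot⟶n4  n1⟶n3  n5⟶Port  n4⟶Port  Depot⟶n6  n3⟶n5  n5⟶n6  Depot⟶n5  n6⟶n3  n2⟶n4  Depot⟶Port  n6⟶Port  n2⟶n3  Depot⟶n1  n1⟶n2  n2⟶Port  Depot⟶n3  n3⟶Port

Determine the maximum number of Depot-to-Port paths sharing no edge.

6

Assign every edge capacity 1; by Menger, the answer equals the max flow.
Path Depot→Port (+1); total 1.
Path Depot→n2→Port (+1); total 2.
Path Depot→n3→Port (+1); total 3.
Path Depot→n4→Port (+1); total 4.
Path Depot→n5→Port (+1); total 5.
Path Depot→n6→Port (+1); total 6.
No residual Depot→Port path; max flow = 6.
Certifying cut of size 6: {Depot→Port, n2→Port, n3→Port, n4→Port, n5→Port, n6→Port}.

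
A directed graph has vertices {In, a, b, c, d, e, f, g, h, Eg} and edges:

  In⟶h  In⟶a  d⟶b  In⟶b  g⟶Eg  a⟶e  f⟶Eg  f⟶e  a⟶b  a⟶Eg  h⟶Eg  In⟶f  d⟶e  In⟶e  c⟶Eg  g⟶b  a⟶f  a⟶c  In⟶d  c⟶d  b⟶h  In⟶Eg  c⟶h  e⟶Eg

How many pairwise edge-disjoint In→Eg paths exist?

5

Assign every edge capacity 1; by Menger, the answer equals the max flow.
Path In→Eg (+1); total 1.
Path In→a→Eg (+1); total 2.
Path In→e→Eg (+1); total 3.
Path In→f→Eg (+1); total 4.
Path In→h→Eg (+1); total 5.
No residual In→Eg path; max flow = 5.
Certifying cut of size 5: {In→Eg, In→a, In→f, e→Eg, h→Eg}.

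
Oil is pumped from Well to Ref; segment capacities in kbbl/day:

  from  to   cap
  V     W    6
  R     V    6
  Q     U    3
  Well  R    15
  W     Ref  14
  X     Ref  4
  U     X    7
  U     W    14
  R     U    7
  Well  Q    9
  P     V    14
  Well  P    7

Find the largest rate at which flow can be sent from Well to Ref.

Augment Well→P→V→W→Ref: bottleneck 6, flow now 6.
Augment Well→Q→U→W→Ref: bottleneck 3, flow now 9.
Augment Well→R→U→W→Ref: bottleneck 5, flow now 14.
Augment Well→R→U→X→Ref: bottleneck 2, flow now 16.
No augmenting path remains; maximum flow = 16.
In the residual graph, reachable from Well: {Well, P, Q, R, V}.
Min-cut edges: Q→U (3), R→U (7), V→W (6); capacity 3 + 7 + 6 = 16.
This cut is saturated, so no flow can exceed 16.

16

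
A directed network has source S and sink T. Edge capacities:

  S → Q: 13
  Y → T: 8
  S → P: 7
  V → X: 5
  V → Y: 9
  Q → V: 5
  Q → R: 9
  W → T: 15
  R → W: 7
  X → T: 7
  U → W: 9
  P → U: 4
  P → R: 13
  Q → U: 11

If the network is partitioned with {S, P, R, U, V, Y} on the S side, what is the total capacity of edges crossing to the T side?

42

Edges leaving {S, P, R, U, V, Y}: S→Q (13), R→W (7), U→W (9), V→X (5), Y→T (8).
Cut capacity = 13 + 7 + 9 + 5 + 8 = 42.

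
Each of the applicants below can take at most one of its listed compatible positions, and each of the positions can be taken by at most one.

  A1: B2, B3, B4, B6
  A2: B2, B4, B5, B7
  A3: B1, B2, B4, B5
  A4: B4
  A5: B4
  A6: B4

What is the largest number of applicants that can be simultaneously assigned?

4

Unit-capacity flow: source→left, listed edges, right→sink; max matching = max flow.
Augmenting path A1→B2 (+1); matched 1.
Augmenting path A2→B4 (+1); matched 2.
Augmenting path A3→B1 (+1); matched 3.
Augmenting path A4→B4→A2→B5 (+1); matched 4.
No augmenting path remains; maximum matching = 4.
König certificate: {A1, A2, A3, B4} is a vertex cover of size 4 (every listed pair touches it), so no matching can be larger.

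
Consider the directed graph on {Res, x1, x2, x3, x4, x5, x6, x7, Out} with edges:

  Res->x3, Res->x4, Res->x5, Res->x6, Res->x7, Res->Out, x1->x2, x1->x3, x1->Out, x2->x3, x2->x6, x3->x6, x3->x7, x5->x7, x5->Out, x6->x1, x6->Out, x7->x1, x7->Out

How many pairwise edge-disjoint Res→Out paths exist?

5

Assign every edge capacity 1; by Menger, the answer equals the max flow.
Path Res→Out (+1); total 1.
Path Res→x5→Out (+1); total 2.
Path Res→x6→Out (+1); total 3.
Path Res→x7→Out (+1); total 4.
Path Res→x3→x6→x1→Out (+1); total 5.
No residual Res→Out path; max flow = 5.
Certifying cut of size 5: {Res→Out, Res→x3, Res→x5, Res→x6, Res→x7}.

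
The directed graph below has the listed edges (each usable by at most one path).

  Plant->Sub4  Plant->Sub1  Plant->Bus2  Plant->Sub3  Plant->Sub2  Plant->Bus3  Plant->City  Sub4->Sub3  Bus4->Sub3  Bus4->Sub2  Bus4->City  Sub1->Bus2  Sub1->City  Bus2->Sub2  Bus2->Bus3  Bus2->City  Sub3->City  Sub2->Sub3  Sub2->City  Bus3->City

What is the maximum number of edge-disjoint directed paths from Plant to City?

6

Assign every edge capacity 1; by Menger, the answer equals the max flow.
Path Plant→City (+1); total 1.
Path Plant→Sub1→City (+1); total 2.
Path Plant→Bus2→City (+1); total 3.
Path Plant→Sub3→City (+1); total 4.
Path Plant→Sub2→City (+1); total 5.
Path Plant→Bus3→City (+1); total 6.
No residual Plant→City path; max flow = 6.
Certifying cut of size 6: {Plant→Bus2, Plant→Bus3, Plant→City, Plant→Sub1, Plant→Sub2, Sub3→City}.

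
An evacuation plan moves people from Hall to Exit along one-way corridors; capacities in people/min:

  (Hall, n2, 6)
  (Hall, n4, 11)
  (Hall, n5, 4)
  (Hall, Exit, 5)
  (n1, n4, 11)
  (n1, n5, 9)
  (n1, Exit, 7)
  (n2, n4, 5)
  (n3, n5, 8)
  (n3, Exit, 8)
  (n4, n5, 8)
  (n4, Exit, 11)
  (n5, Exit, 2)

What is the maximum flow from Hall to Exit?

18

Augment Hall→Exit: bottleneck 5, flow now 5.
Augment Hall→n4→Exit: bottleneck 11, flow now 16.
Augment Hall→n5→Exit: bottleneck 2, flow now 18.
No augmenting path remains; maximum flow = 18.
In the residual graph, reachable from Hall: {Hall, n2, n4, n5}.
Min-cut edges: Hall→Exit (5), n4→Exit (11), n5→Exit (2); capacity 5 + 11 + 2 = 18.
This cut is saturated, so no flow can exceed 18.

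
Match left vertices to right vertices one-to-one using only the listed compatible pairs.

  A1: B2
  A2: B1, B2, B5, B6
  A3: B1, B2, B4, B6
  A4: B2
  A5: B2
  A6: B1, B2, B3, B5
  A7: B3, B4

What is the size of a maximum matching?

Unit-capacity flow: source→left, listed edges, right→sink; max matching = max flow.
Augmenting path A1→B2 (+1); matched 1.
Augmenting path A2→B1 (+1); matched 2.
Augmenting path A3→B4 (+1); matched 3.
Augmenting path A6→B3 (+1); matched 4.
Augmenting path A7→B3→A6→B5 (+1); matched 5.
No augmenting path remains; maximum matching = 5.
König certificate: {A2, A3, A6, A7, B2} is a vertex cover of size 5 (every listed pair touches it), so no matching can be larger.

5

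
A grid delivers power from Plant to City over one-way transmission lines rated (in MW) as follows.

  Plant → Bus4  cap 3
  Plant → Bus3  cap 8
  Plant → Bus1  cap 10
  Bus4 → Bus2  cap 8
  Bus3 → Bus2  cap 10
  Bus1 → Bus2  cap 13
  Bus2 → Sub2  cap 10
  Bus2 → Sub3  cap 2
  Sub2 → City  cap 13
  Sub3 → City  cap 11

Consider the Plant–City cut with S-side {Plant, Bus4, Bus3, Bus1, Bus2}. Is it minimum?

Given cut capacity: 10 + 2 = 12.
Augment Plant→Bus4→Bus2→Sub2→City: bottleneck 3, flow now 3.
Augment Plant→Bus3→Bus2→Sub2→City: bottleneck 7, flow now 10.
Augment Plant→Bus3→Bus2→Sub3→City: bottleneck 1, flow now 11.
Augment Plant→Bus1→Bus2→Sub3→City: bottleneck 1, flow now 12.
No augmenting path remains; maximum flow = 12.
Cut capacity 12 equals the max flow, so it is a minimum cut.

Yes — it is a minimum cut (capacity 12).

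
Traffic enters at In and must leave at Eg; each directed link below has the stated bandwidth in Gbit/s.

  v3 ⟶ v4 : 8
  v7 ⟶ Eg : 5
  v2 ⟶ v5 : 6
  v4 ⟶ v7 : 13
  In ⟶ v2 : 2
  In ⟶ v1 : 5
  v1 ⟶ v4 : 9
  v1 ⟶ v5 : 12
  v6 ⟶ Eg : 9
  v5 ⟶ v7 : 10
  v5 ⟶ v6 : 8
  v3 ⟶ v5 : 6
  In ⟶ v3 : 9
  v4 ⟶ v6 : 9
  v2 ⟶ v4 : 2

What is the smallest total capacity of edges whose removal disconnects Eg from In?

14

Augment In→v1→v4→v6→Eg: bottleneck 5, flow now 5.
Augment In→v2→v4→v6→Eg: bottleneck 2, flow now 7.
Augment In→v3→v4→v6→Eg: bottleneck 2, flow now 9.
Augment In→v3→v4→v7→Eg: bottleneck 5, flow now 14.
No augmenting path remains; maximum flow = 14.
By max-flow min-cut, the minimum cut capacity equals the max flow.
In the residual graph, reachable from In: {In, v1, v2, v3, v4, v5, v6, v7}.
Min-cut edges: v6→Eg (9), v7→Eg (5); capacity 9 + 5 = 14.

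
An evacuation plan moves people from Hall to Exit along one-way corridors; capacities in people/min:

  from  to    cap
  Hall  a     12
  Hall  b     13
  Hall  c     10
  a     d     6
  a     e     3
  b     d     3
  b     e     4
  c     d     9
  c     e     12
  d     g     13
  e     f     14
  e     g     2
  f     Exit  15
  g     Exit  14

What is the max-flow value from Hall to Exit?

26

Augment Hall→a→d→g→Exit: bottleneck 6, flow now 6.
Augment Hall→a→e→f→Exit: bottleneck 3, flow now 9.
Augment Hall→b→d→g→Exit: bottleneck 3, flow now 12.
Augment Hall→b→e→f→Exit: bottleneck 4, flow now 16.
Augment Hall→c→d→g→Exit: bottleneck 4, flow now 20.
Augment Hall→c→e→f→Exit: bottleneck 6, flow now 26.
No augmenting path remains; maximum flow = 26.
In the residual graph, reachable from Hall: {Hall, a, b}.
Min-cut edges: Hall→c (10), a→d (6), a→e (3), b→d (3), b→e (4); capacity 10 + 6 + 3 + 3 + 4 = 26.
This cut is saturated, so no flow can exceed 26.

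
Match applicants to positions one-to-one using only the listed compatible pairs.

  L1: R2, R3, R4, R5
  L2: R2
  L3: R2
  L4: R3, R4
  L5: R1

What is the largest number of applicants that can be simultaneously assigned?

Unit-capacity flow: source→left, listed edges, right→sink; max matching = max flow.
Augmenting path L1→R2 (+1); matched 1.
Augmenting path L4→R3 (+1); matched 2.
Augmenting path L5→R1 (+1); matched 3.
Augmenting path L2→R2→L1→R4 (+1); matched 4.
No augmenting path remains; maximum matching = 4.
König certificate: {L1, L4, L5, R2} is a vertex cover of size 4 (every listed pair touches it), so no matching can be larger.

4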